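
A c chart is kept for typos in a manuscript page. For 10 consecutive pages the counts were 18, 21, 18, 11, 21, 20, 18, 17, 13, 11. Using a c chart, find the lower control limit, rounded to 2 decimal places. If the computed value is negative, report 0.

4.50

c̄ = (18 + 21 + 18 + 11 + 21 + 20 + 18 + 17 + 13 + 11) / 10 = 168 / 10 = 16.8000
LCL = c̄ − 3√c̄ = 16.8000 − 3 × 4.0988 = 4.5037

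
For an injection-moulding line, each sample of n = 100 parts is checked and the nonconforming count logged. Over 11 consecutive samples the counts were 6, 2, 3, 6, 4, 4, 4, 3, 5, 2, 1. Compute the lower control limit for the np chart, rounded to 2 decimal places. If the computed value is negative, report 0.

0.00

p̄ = Σdᵢ / (k·n) = 40 / (11 × 100) = 0.03636
LCL = np̄ − 3·√(np̄(1−p̄)) = 3.6364 − 3 × 1.8719 = -1.9794 → 0 (negative, so LCL = 0)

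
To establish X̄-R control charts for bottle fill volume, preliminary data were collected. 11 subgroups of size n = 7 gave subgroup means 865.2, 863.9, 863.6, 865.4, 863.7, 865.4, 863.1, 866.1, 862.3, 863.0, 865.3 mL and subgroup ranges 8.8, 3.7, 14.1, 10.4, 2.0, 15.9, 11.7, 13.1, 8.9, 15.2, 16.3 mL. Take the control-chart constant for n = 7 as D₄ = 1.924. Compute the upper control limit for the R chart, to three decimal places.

R̄ = (8.8 + 3.7 + 14.1 + 10.4 + 2.0 + 15.9 + 11.7 + 13.1 + 8.9 + 15.2 + 16.3) / 11 = 120.1000 / 11 = 10.9182
UCL_R = D₄·R̄ = 1.924 × 10.9182 = 21.0066

21.007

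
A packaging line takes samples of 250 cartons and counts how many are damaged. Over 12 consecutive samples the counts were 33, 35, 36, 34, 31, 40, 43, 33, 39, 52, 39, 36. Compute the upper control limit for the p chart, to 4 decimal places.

p̄ = Σdᵢ / (k·n) = 451 / (12 × 250) = 0.15033
UCL = p̄ + 3·√(p̄(1−p̄)/n) = 0.15033 + 3 × √(0.15033×0.84967/250) = 0.15033 + 3 × 0.02260 = 0.21814

0.2181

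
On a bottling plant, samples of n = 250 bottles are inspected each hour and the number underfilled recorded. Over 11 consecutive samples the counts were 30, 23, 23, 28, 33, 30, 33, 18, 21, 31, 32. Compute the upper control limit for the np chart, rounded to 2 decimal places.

42.29

p̄ = Σdᵢ / (k·n) = 302 / (11 × 250) = 0.10982
UCL = np̄ + 3·√(np̄(1−p̄)) = 27.4545 + 3 × √(27.4545×0.89018) = 27.4545 + 3 × 4.9436 = 42.2855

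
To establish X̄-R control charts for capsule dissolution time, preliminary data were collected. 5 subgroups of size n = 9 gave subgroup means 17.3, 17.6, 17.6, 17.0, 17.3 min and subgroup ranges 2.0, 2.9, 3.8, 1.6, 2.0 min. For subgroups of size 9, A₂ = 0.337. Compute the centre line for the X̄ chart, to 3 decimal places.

X̄̄ = (17.3 + 17.6 + 17.6 + 17.0 + 17.3) / 5 = 86.8000 / 5 = 17.3600
CL = X̄̄ = 17.3600

17.360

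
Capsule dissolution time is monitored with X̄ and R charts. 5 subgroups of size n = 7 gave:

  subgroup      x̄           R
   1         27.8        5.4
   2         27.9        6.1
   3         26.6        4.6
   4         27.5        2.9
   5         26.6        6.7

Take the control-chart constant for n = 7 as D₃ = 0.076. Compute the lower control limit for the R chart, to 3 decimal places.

R̄ = (5.4 + 6.1 + 4.6 + 2.9 + 6.7) / 5 = 25.7000 / 5 = 5.1400
LCL_R = D₃·R̄ = 0.076 × 5.1400 = 0.3906

0.391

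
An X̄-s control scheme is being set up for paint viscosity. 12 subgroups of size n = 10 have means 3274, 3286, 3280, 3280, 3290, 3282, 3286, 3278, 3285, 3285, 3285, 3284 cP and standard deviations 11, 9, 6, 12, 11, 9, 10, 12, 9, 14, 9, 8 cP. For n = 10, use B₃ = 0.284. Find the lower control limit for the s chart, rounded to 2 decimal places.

s̄ = (11 + 9 + 6 + 12 + 11 + 9 + 10 + 12 + 9 + 14 + 9 + 8) / 12 = 10.0000
LCL_s = B₃·s̄ = 0.284 × 10.0000 = 2.8400

2.84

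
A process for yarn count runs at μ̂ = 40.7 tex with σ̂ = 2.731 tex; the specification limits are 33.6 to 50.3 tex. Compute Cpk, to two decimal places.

Cpu = (USL − μ̂) / (3σ̂) = (50.3 − 40.7) / (3 × 2.731) = 1.1717; Cpl = (μ̂ − LSL) / (3σ̂) = (40.7 − 33.6) / (3 × 2.731) = 0.8666; Cpk = min(Cpu, Cpl) = 0.8666

0.87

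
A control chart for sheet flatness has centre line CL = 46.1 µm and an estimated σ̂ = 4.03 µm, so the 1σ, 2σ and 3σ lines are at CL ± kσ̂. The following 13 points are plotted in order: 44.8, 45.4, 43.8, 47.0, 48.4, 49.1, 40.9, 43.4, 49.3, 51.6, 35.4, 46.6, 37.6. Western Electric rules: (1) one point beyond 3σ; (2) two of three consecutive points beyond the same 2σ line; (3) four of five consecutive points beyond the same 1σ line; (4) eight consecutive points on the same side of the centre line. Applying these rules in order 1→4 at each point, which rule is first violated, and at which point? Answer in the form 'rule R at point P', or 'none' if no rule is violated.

rule 2 at point 13

Zone of each point (C = within 1σ̂, B = 1σ̂–2σ̂, A = 2σ̂–3σ̂, * = beyond 3σ̂; sign = side of CL): 1:-C, 2:-C, 3:-C, 4:+C, 5:+C, 6:+C, 7:-B, 8:-C, 9:+C, 10:+B, 11:-A, 12:+C, 13:-A
Rule 2 (two of three consecutive points beyond the same 2σ limit) is satisfied at point 13.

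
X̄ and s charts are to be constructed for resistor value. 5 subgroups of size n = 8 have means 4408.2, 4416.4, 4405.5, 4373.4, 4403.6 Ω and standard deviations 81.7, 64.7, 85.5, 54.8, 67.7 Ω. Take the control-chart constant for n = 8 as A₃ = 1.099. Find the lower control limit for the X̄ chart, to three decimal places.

X̄̄ = (4408.2 + 4416.4 + 4405.5 + 4373.4 + 4403.6) / 5 = 4401.4200
s̄ = (81.7 + 64.7 + 85.5 + 54.8 + 67.7) / 5 = 70.8800
LCL = X̄̄ − A₃·s̄ = 4401.4200 − 1.099 × 70.8800 = 4323.5229

4323.523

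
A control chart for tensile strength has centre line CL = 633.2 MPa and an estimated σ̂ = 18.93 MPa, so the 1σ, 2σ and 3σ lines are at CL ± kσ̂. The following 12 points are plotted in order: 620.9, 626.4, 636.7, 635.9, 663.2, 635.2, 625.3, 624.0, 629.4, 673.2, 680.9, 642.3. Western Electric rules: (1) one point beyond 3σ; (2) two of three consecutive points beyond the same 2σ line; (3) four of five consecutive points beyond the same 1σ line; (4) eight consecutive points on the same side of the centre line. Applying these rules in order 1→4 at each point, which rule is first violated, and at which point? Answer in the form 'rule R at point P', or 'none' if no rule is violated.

Zone of each point (C = within 1σ̂, B = 1σ̂–2σ̂, A = 2σ̂–3σ̂, * = beyond 3σ̂; sign = side of CL): 1:-C, 2:-C, 3:+C, 4:+C, 5:+B, 6:+C, 7:-C, 8:-C, 9:-C, 10:+A, 11:+A, 12:+C
Rule 2 (two of three consecutive points beyond the same 2σ limit) is satisfied at point 11.

rule 2 at point 11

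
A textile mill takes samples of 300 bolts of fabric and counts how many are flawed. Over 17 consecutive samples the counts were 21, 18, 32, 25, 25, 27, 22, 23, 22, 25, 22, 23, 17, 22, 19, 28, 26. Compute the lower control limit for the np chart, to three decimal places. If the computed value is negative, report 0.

9.431

p̄ = Σdᵢ / (k·n) = 397 / (17 × 300) = 0.07784
LCL = np̄ − 3·√(np̄(1−p̄)) = 23.3529 − 3 × 4.6406 = 9.4312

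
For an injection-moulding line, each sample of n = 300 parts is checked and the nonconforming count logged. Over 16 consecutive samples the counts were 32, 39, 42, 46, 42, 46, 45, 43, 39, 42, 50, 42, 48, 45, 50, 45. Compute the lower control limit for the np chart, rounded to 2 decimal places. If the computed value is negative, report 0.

p̄ = Σdᵢ / (k·n) = 696 / (16 × 300) = 0.14500
LCL = np̄ − 3·√(np̄(1−p̄)) = 43.5000 − 3 × 6.0986 = 25.2043

25.20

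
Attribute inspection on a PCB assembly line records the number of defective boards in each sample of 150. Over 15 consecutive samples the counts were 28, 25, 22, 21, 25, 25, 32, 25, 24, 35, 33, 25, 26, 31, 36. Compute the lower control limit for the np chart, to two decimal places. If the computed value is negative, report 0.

13.31

p̄ = Σdᵢ / (k·n) = 413 / (15 × 150) = 0.18356
LCL = np̄ − 3·√(np̄(1−p̄)) = 27.5333 − 3 × 4.7412 = 13.3096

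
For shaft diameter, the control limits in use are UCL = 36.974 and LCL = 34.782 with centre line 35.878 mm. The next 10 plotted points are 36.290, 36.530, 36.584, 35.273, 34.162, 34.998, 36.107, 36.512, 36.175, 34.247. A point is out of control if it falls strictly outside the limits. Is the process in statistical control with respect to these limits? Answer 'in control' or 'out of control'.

Compare each point to [34.782, 36.974]: sample 5 = 34.162 < LCL; sample 10 = 34.247 < LCL.

out of control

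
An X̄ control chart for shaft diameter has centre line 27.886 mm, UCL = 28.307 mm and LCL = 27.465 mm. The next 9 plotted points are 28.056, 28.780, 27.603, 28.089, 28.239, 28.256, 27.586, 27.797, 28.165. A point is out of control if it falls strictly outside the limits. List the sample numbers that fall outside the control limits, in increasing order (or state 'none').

2

Compare each point to [27.465, 28.307]: sample 2 = 28.780 > UCL.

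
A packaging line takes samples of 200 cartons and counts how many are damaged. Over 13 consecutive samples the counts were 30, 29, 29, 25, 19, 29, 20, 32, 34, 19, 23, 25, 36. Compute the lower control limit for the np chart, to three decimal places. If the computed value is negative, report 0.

p̄ = Σdᵢ / (k·n) = 350 / (13 × 200) = 0.13462
LCL = np̄ − 3·√(np̄(1−p̄)) = 26.9231 − 3 × 4.8269 = 12.4424

12.442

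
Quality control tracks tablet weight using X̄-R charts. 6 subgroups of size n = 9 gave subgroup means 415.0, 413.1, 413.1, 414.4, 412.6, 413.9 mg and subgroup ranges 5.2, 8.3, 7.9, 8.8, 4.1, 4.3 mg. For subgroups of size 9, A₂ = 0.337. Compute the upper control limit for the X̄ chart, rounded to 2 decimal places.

415.85

X̄̄ = (415.0 + 413.1 + 413.1 + 414.4 + 412.6 + 413.9) / 6 = 2482.1000 / 6 = 413.6833
R̄ = (5.2 + 8.3 + 7.9 + 8.8 + 4.1 + 4.3) / 6 = 38.6000 / 6 = 6.4333
UCL = X̄̄ + A₂·R̄ = 413.6833 + 0.337 × 6.4333 = 415.8514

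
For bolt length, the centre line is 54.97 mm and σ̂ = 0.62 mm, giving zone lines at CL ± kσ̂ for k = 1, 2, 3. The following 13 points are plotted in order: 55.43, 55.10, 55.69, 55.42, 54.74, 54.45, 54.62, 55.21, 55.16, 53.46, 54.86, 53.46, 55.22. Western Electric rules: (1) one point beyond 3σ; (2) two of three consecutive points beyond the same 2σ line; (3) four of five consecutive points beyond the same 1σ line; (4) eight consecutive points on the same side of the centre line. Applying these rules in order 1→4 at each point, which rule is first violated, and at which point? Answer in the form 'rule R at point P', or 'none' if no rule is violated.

Zone of each point (C = within 1σ̂, B = 1σ̂–2σ̂, A = 2σ̂–3σ̂, * = beyond 3σ̂; sign = side of CL): 1:+C, 2:+C, 3:+B, 4:+C, 5:-C, 6:-C, 7:-C, 8:+C, 9:+C, 10:-A, 11:-C, 12:-A, 13:+C
Rule 2 (two of three consecutive points beyond the same 2σ limit) is satisfied at point 12.

rule 2 at point 12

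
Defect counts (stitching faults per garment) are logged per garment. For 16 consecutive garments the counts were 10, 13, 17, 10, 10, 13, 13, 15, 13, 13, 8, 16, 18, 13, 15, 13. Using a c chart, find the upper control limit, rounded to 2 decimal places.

23.99

c̄ = (10 + 13 + 17 + 10 + 10 + 13 + 13 + 15 + 13 + 13 + 8 + 16 + 18 + 13 + 15 + 13) / 16 = 210 / 16 = 13.1250
UCL = c̄ + 3√c̄ = 13.1250 + 3 × √13.1250 = 13.1250 + 3 × 3.6228 = 23.9935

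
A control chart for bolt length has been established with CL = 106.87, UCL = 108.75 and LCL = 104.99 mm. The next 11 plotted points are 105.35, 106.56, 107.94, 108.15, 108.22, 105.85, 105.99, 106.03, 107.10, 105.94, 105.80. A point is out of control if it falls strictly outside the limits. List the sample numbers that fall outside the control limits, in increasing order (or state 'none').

All 11 points lie within [104.99, 108.75].

none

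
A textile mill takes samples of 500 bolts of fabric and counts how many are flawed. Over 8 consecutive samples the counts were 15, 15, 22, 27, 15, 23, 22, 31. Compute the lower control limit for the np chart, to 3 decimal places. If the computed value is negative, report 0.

p̄ = Σdᵢ / (k·n) = 170 / (8 × 500) = 0.04250
LCL = np̄ − 3·√(np̄(1−p̄)) = 21.2500 − 3 × 4.5108 = 7.7177

7.718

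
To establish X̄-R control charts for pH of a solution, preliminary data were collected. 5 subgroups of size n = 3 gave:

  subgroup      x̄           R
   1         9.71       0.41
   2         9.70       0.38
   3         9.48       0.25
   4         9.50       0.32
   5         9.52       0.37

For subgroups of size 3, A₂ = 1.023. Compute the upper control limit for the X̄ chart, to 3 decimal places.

X̄̄ = (9.71 + 9.70 + 9.48 + 9.50 + 9.52) / 5 = 47.9100 / 5 = 9.5820
R̄ = (0.41 + 0.38 + 0.25 + 0.32 + 0.37) / 5 = 1.7300 / 5 = 0.3460
UCL = X̄̄ + A₂·R̄ = 9.5820 + 1.023 × 0.3460 = 9.9360

9.936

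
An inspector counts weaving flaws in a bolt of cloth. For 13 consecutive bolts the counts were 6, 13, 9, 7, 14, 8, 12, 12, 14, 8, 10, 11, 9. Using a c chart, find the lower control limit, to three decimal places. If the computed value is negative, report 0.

c̄ = (6 + 13 + 9 + 7 + 14 + 8 + 12 + 12 + 14 + 8 + 10 + 11 + 9) / 13 = 133 / 13 = 10.2308
LCL = c̄ − 3√c̄ = 10.2308 − 3 × 3.1986 = 0.6351

0.635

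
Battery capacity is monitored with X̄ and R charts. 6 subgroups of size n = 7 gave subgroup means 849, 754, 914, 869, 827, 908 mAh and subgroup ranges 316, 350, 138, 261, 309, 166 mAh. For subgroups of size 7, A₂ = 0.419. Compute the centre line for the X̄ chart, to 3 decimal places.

X̄̄ = (849 + 754 + 914 + 869 + 827 + 908) / 6 = 5121.0000 / 6 = 853.5000
CL = X̄̄ = 853.5000

853.500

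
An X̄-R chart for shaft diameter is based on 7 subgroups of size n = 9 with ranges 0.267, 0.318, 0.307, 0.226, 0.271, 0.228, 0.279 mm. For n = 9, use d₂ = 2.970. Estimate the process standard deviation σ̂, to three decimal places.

0.091

R̄ = (0.267 + 0.318 + 0.307 + 0.226 + 0.271 + 0.228 + 0.279) / 7 = 0.2709
σ̂ = R̄ / d₂ = 0.2709 / 2.970 = 0.0912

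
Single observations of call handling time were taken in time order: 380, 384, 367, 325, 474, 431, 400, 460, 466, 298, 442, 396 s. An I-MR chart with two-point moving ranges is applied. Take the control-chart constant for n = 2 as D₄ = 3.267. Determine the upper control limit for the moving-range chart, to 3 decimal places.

210.870

Moving ranges: 4, 17, 42, 149, 43, 31, 60, 6, 168, 144, 46; M̄R̄ = 710.0000 / 11 = 64.5455
UCL_MR = D₄·M̄R̄ = 3.267 × 64.5455 = 210.8700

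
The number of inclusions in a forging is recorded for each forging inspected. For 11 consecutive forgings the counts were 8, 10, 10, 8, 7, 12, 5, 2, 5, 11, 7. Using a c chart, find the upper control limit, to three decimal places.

16.067

c̄ = (8 + 10 + 10 + 8 + 7 + 12 + 5 + 2 + 5 + 11 + 7) / 11 = 85 / 11 = 7.7273
UCL = c̄ + 3√c̄ = 7.7273 + 3 × √7.7273 = 7.7273 + 3 × 2.7798 = 16.0667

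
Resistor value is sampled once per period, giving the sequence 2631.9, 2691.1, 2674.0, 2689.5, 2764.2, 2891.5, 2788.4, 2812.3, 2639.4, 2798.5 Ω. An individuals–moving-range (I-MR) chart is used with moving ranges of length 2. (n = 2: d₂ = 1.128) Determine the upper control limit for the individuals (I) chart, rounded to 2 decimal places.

X̄ = (2631.9 + 2691.1 + 2674.0 + 2689.5 + 2764.2 + 2891.5 + 2788.4 + 2812.3 + 2639.4 + 2798.5) / 10 = 2738.0800
Moving ranges: 59.2, 17.1, 15.5, 74.7, 127.3, 103.1, 23.9, 172.9, 159.1; M̄R̄ = 752.8000 / 9 = 83.6444
UCL = X̄ + 3·M̄R̄/d₂ = 2738.0800 + 3 × 83.6444 / 1.128 = 2960.5386

2960.54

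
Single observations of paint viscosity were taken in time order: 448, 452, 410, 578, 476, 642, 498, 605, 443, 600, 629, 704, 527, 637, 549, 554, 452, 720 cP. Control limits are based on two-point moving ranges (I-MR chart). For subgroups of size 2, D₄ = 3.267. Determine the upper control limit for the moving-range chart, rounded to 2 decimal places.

366.29

Moving ranges: 4, 42, 168, 102, 166, 144, 107, 162, 157, 29, 75, 177, 110, 88, 5, 102, 268; M̄R̄ = 1906.0000 / 17 = 112.1176
UCL_MR = D₄·M̄R̄ = 3.267 × 112.1176 = 366.2884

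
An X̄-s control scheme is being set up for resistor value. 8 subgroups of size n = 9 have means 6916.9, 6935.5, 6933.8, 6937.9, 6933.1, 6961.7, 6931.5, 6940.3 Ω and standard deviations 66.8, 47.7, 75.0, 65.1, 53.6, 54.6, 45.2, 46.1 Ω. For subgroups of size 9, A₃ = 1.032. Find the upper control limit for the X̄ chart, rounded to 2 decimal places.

X̄̄ = (6916.9 + 6935.5 + 6933.8 + 6937.9 + 6933.1 + 6961.7 + 6931.5 + 6940.3) / 8 = 6936.3375
s̄ = (66.8 + 47.7 + 75.0 + 65.1 + 53.6 + 54.6 + 45.2 + 46.1) / 8 = 56.7625
UCL = X̄̄ + A₃·s̄ = 6936.3375 + 1.032 × 56.7625 = 6994.9164

6994.92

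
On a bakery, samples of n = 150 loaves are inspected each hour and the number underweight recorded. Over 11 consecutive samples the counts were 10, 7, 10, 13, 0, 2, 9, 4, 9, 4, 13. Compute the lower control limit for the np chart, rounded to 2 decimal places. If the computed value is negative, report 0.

0.00

p̄ = Σdᵢ / (k·n) = 81 / (11 × 150) = 0.04909
LCL = np̄ − 3·√(np̄(1−p̄)) = 7.3636 − 3 × 2.6462 = -0.5748 → 0 (negative, so LCL = 0)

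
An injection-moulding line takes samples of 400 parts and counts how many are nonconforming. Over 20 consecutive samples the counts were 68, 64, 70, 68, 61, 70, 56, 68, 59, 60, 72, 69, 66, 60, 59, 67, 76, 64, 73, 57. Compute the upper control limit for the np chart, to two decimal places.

p̄ = Σdᵢ / (k·n) = 1307 / (20 × 400) = 0.16337
UCL = np̄ + 3·√(np̄(1−p̄)) = 65.3500 + 3 × √(65.3500×0.83662) = 65.3500 + 3 × 7.3941 = 87.5324

87.53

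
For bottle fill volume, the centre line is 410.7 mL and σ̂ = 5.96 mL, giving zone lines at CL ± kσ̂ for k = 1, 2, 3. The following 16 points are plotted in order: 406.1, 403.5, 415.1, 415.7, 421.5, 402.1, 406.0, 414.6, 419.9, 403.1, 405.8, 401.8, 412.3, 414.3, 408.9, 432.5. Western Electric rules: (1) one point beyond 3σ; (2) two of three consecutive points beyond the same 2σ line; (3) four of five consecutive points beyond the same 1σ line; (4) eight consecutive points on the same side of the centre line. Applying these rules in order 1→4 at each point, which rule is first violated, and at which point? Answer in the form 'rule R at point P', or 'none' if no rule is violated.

rule 1 at point 16

Zone of each point (C = within 1σ̂, B = 1σ̂–2σ̂, A = 2σ̂–3σ̂, * = beyond 3σ̂; sign = side of CL): 1:-C, 2:-B, 3:+C, 4:+C, 5:+B, 6:-B, 7:-C, 8:+C, 9:+B, 10:-B, 11:-C, 12:-B, 13:+C, 14:+C, 15:-C, 16:+*
Rule 1 (one point beyond the 3σ limits) is satisfied at point 16.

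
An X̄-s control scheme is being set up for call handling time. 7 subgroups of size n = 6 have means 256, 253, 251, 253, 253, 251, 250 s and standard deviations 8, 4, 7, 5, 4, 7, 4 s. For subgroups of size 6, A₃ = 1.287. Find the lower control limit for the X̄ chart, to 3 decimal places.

X̄̄ = (256 + 253 + 251 + 253 + 253 + 251 + 250) / 7 = 252.4286
s̄ = (8 + 4 + 7 + 5 + 4 + 7 + 4) / 7 = 5.5714
LCL = X̄̄ − A₃·s̄ = 252.4286 − 1.287 × 5.5714 = 245.2581

245.258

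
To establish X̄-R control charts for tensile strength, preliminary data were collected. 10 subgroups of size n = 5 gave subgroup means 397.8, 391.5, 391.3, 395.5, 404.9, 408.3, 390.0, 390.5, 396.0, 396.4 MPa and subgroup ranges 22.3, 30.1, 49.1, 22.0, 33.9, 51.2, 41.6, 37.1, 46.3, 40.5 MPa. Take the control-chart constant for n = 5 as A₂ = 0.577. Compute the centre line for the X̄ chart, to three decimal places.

X̄̄ = (397.8 + 391.5 + 391.3 + 395.5 + 404.9 + 408.3 + 390.0 + 390.5 + 396.0 + 396.4) / 10 = 3962.2000 / 10 = 396.2200
CL = X̄̄ = 396.2200

396.220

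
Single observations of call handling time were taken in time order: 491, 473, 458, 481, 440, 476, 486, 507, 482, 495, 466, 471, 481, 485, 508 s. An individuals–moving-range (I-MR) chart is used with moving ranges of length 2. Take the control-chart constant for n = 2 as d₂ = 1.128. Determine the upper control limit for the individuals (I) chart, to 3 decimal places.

531.862

X̄ = (491 + 473 + 458 + 481 + 440 + 476 + 486 + 507 + 482 + 495 + 466 + 471 + 481 + 485 + 508) / 15 = 480.0000
Moving ranges: 18, 15, 23, 41, 36, 10, 21, 25, 13, 29, 5, 10, 4, 23; M̄R̄ = 273.0000 / 14 = 19.5000
UCL = X̄ + 3·M̄R̄/d₂ = 480.0000 + 3 × 19.5000 / 1.128 = 531.8617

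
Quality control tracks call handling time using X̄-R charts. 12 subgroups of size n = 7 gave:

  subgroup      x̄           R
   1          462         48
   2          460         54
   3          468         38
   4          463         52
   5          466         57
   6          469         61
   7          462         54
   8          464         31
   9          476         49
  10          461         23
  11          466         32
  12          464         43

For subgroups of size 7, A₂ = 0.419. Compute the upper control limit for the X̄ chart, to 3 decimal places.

484.008

X̄̄ = (462 + 460 + 468 + 463 + 466 + 469 + 462 + 464 + 476 + 461 + 466 + 464) / 12 = 5581.0000 / 12 = 465.0833
R̄ = (48 + 54 + 38 + 52 + 57 + 61 + 54 + 31 + 49 + 23 + 32 + 43) / 12 = 542.0000 / 12 = 45.1667
UCL = X̄̄ + A₂·R̄ = 465.0833 + 0.419 × 45.1667 = 484.0082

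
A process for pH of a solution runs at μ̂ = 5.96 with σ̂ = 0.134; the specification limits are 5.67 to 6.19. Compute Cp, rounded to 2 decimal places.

Cp = (USL − LSL) / (6σ̂) = (6.19 − 5.67) / (6 × 0.134) = 0.5200 / 0.8040 = 0.6468

0.65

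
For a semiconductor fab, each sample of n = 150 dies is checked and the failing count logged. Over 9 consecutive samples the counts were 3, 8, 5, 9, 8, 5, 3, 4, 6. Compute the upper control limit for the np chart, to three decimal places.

12.672

p̄ = Σdᵢ / (k·n) = 51 / (9 × 150) = 0.03778
UCL = np̄ + 3·√(np̄(1−p̄)) = 5.6667 + 3 × √(5.6667×0.96222) = 5.6667 + 3 × 2.3351 = 12.6719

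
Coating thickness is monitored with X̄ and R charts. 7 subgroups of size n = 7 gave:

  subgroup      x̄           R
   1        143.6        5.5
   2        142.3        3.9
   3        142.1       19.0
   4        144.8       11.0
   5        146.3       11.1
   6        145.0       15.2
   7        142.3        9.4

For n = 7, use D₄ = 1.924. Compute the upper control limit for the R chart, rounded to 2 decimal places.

R̄ = (5.5 + 3.9 + 19.0 + 11.0 + 11.1 + 15.2 + 9.4) / 7 = 75.1000 / 7 = 10.7286
UCL_R = D₄·R̄ = 1.924 × 10.7286 = 20.6418

20.64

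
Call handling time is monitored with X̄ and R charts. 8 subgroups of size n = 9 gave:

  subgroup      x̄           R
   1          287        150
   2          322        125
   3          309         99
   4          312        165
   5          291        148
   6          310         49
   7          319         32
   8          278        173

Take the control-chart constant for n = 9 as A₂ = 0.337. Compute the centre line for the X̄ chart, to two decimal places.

303.50

X̄̄ = (287 + 322 + 309 + 312 + 291 + 310 + 319 + 278) / 8 = 2428.0000 / 8 = 303.5000
CL = X̄̄ = 303.5000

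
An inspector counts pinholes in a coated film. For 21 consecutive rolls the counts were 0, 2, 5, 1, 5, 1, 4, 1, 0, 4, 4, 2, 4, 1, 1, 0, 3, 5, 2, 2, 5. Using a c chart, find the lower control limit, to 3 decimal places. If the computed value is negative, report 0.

c̄ = (0 + 2 + 5 + 1 + 5 + 1 + 4 + 1 + 0 + 4 + 4 + 2 + 4 + 1 + 1 + 0 + 3 + 5 + 2 + 2 + 5) / 21 = 52 / 21 = 2.4762
LCL = c̄ − 3√c̄ = 2.4762 − 3 × 1.5736 = -2.2446 → 0 (cannot be negative)

0.000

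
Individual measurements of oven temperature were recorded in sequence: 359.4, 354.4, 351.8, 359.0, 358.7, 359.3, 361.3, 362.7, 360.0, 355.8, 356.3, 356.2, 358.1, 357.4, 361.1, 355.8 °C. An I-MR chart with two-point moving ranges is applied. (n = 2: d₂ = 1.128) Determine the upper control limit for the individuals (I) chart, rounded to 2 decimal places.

364.73

X̄ = (359.4 + 354.4 + 351.8 + 359.0 + 358.7 + 359.3 + 361.3 + 362.7 + 360.0 + 355.8 + 356.3 + 356.2 + 358.1 + 357.4 + 361.1 + 355.8) / 16 = 357.9563
Moving ranges: 5.0, 2.6, 7.2, 0.3, 0.6, 2.0, 1.4, 2.7, 4.2, 0.5, 0.1, 1.9, 0.7, 3.7, 5.3; M̄R̄ = 38.2000 / 15 = 2.5467
UCL = X̄ + 3·M̄R̄/d₂ = 357.9563 + 3 × 2.5467 / 1.128 = 364.7293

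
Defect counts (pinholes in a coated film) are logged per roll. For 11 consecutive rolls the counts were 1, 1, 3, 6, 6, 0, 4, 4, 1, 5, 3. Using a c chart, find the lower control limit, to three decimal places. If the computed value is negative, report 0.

c̄ = (1 + 1 + 3 + 6 + 6 + 0 + 4 + 4 + 1 + 5 + 3) / 11 = 34 / 11 = 3.0909
LCL = c̄ − 3√c̄ = 3.0909 − 3 × 1.7581 = -2.1834 → 0 (cannot be negative)

0.000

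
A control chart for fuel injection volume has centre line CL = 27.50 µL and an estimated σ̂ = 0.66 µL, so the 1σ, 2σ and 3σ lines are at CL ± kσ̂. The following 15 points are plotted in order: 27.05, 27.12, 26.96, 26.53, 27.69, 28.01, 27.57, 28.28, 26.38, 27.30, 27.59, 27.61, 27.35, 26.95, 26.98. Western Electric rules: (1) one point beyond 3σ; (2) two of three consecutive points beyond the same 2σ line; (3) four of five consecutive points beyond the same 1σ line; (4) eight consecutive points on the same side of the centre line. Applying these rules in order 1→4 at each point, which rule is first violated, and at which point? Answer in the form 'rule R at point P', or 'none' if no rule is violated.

none

Zone of each point (C = within 1σ̂, B = 1σ̂–2σ̂, A = 2σ̂–3σ̂, * = beyond 3σ̂; sign = side of CL): 1:-C, 2:-C, 3:-C, 4:-B, 5:+C, 6:+C, 7:+C, 8:+B, 9:-B, 10:-C, 11:+C, 12:+C, 13:-C, 14:-C, 15:-C
No rule fires across all 15 points.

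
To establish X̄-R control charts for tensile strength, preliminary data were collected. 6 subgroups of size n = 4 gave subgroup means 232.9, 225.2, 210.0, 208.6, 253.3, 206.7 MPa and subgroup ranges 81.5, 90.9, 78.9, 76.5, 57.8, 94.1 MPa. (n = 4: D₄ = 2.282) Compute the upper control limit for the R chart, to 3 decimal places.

182.446

R̄ = (81.5 + 90.9 + 78.9 + 76.5 + 57.8 + 94.1) / 6 = 479.7000 / 6 = 79.9500
UCL_R = D₄·R̄ = 2.282 × 79.9500 = 182.4459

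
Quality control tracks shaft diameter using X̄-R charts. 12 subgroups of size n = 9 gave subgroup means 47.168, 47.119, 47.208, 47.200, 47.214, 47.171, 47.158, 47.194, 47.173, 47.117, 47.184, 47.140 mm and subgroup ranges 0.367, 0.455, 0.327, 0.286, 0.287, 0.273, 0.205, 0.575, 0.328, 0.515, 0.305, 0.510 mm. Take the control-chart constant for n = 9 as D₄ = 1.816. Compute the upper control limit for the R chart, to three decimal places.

0.671

R̄ = (0.367 + 0.455 + 0.327 + 0.286 + 0.287 + 0.273 + 0.205 + 0.575 + 0.328 + 0.515 + 0.305 + 0.510) / 12 = 4.4330 / 12 = 0.3694
UCL_R = D₄·R̄ = 1.816 × 0.3694 = 0.6709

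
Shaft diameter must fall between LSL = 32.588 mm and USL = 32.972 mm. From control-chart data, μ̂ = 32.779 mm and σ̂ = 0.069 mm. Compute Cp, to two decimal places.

0.93

Cp = (USL − LSL) / (6σ̂) = (32.972 − 32.588) / (6 × 0.069) = 0.3840 / 0.4140 = 0.9275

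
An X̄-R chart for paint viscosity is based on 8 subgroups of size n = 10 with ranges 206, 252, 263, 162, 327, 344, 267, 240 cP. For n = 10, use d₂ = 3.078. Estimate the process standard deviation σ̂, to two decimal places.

R̄ = (206 + 252 + 263 + 162 + 327 + 344 + 267 + 240) / 8 = 257.6250
σ̂ = R̄ / d₂ = 257.6250 / 3.078 = 83.6988

83.70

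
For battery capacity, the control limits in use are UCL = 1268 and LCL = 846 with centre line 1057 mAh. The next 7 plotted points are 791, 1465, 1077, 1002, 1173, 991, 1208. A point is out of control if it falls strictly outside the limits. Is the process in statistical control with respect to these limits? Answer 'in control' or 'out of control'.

Compare each point to [846, 1268]: sample 1 = 791 < LCL; sample 2 = 1465 > UCL.

out of control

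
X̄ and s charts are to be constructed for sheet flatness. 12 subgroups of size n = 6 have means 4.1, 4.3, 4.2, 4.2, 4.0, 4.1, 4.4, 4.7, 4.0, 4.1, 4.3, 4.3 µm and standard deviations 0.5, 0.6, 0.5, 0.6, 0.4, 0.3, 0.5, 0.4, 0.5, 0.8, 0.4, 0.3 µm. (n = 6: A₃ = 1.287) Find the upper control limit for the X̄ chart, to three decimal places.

4.847

X̄̄ = (4.1 + 4.3 + 4.2 + 4.2 + 4.0 + 4.1 + 4.4 + 4.7 + 4.0 + 4.1 + 4.3 + 4.3) / 12 = 4.2250
s̄ = (0.5 + 0.6 + 0.5 + 0.6 + 0.4 + 0.3 + 0.5 + 0.4 + 0.5 + 0.8 + 0.4 + 0.3) / 12 = 0.4833
UCL = X̄̄ + A₃·s̄ = 4.2250 + 1.287 × 0.4833 = 4.8471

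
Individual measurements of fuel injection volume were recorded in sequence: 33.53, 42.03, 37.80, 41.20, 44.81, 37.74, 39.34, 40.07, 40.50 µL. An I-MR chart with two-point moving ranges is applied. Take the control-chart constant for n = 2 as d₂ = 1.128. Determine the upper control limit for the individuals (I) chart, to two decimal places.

49.50

X̄ = (33.53 + 42.03 + 37.80 + 41.20 + 44.81 + 37.74 + 39.34 + 40.07 + 40.50) / 9 = 39.6689
Moving ranges: 8.50, 4.23, 3.40, 3.61, 7.07, 1.60, 0.73, 0.43; M̄R̄ = 29.5700 / 8 = 3.6963
UCL = X̄ + 3·M̄R̄/d₂ = 39.6689 + 3 × 3.6963 / 1.128 = 49.4993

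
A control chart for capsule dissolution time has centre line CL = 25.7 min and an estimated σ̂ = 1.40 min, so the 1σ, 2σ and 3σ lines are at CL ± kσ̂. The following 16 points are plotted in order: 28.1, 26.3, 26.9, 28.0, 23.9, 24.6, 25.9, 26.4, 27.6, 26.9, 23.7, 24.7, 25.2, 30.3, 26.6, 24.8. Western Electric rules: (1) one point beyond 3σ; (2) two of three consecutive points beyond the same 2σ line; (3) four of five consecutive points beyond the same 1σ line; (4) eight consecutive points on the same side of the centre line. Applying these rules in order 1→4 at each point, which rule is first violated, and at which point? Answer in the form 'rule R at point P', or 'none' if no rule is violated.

rule 1 at point 14

Zone of each point (C = within 1σ̂, B = 1σ̂–2σ̂, A = 2σ̂–3σ̂, * = beyond 3σ̂; sign = side of CL): 1:+B, 2:+C, 3:+C, 4:+B, 5:-B, 6:-C, 7:+C, 8:+C, 9:+B, 10:+C, 11:-B, 12:-C, 13:-C, 14:+*, 15:+C, 16:-C
Rule 1 (one point beyond the 3σ limits) is satisfied at point 14.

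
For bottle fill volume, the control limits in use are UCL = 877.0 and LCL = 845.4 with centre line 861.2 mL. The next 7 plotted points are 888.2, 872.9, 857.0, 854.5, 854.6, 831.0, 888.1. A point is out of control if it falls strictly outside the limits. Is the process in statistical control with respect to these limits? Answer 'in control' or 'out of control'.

Compare each point to [845.4, 877.0]: sample 1 = 888.2 > UCL; sample 6 = 831.0 < LCL; sample 7 = 888.1 > UCL.

out of control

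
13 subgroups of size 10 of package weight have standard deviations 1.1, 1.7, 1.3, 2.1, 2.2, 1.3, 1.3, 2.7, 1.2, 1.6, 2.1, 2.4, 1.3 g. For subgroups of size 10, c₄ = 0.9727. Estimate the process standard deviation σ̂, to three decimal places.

s̄ = (1.1 + 1.7 + 1.3 + 2.1 + 2.2 + 1.3 + 1.3 + 2.7 + 1.2 + 1.6 + 2.1 + 2.4 + 1.3) / 13 = 1.7154
σ̂ = s̄ / c₄ = 1.7154 / 0.9727 = 1.7635

1.764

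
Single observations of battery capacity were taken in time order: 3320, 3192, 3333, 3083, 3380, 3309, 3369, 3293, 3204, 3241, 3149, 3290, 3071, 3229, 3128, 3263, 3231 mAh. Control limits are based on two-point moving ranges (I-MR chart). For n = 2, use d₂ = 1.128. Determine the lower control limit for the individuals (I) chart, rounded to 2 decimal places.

2903.36

X̄ = (3320 + 3192 + 3333 + 3083 + 3380 + 3309 + 3369 + 3293 + 3204 + 3241 + 3149 + 3290 + 3071 + 3229 + 3128 + 3263 + 3231) / 17 = 3240.2941
Moving ranges: 128, 141, 250, 297, 71, 60, 76, 89, 37, 92, 141, 219, 158, 101, 135, 32; M̄R̄ = 2027.0000 / 16 = 126.6875
LCL = X̄ − 3·M̄R̄/d₂ = 3240.2941 − 3 × 126.6875 / 1.128 = 2903.3593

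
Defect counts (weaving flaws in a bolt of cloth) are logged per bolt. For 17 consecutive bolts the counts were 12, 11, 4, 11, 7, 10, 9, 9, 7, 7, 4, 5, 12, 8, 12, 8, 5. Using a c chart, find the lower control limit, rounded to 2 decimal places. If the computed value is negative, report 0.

0.00

c̄ = (12 + 11 + 4 + 11 + 7 + 10 + 9 + 9 + 7 + 7 + 4 + 5 + 12 + 8 + 12 + 8 + 5) / 17 = 141 / 17 = 8.2941
LCL = c̄ − 3√c̄ = 8.2941 − 3 × 2.8800 = -0.3457 → 0 (cannot be negative)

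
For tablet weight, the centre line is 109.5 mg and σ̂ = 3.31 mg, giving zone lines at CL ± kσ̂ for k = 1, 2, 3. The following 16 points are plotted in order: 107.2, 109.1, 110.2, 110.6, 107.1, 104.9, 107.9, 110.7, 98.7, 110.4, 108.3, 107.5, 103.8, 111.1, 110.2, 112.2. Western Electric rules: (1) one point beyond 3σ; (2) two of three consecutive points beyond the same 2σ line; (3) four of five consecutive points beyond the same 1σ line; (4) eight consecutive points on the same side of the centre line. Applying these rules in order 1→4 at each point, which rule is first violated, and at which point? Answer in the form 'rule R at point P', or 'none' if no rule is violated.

rule 1 at point 9

Zone of each point (C = within 1σ̂, B = 1σ̂–2σ̂, A = 2σ̂–3σ̂, * = beyond 3σ̂; sign = side of CL): 1:-C, 2:-C, 3:+C, 4:+C, 5:-C, 6:-B, 7:-C, 8:+C, 9:-*, 10:+C, 11:-C, 12:-C, 13:-B, 14:+C, 15:+C, 16:+C
Rule 1 (one point beyond the 3σ limits) is satisfied at point 9.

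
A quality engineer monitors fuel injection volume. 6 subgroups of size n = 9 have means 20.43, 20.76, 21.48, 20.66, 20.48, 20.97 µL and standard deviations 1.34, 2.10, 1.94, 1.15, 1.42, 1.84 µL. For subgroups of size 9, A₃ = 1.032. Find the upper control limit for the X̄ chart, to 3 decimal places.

22.481

X̄̄ = (20.43 + 20.76 + 21.48 + 20.66 + 20.48 + 20.97) / 6 = 20.7967
s̄ = (1.34 + 2.10 + 1.94 + 1.15 + 1.42 + 1.84) / 6 = 1.6317
UCL = X̄̄ + A₃·s̄ = 20.7967 + 1.032 × 1.6317 = 22.4805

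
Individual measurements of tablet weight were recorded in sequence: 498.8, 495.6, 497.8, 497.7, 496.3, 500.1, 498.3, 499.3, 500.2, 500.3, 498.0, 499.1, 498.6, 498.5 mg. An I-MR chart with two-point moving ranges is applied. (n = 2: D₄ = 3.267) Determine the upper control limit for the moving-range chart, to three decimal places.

4.649

Moving ranges: 3.2, 2.2, 0.1, 1.4, 3.8, 1.8, 1.0, 0.9, 0.1, 2.3, 1.1, 0.5, 0.1; M̄R̄ = 18.5000 / 13 = 1.4231
UCL_MR = D₄·M̄R̄ = 3.267 × 1.4231 = 4.6492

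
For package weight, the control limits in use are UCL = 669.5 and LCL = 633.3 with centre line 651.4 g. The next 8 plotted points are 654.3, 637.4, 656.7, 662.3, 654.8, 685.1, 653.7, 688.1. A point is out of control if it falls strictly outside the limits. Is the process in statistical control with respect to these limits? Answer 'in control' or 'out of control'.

out of control

Compare each point to [633.3, 669.5]: sample 6 = 685.1 > UCL; sample 8 = 688.1 > UCL.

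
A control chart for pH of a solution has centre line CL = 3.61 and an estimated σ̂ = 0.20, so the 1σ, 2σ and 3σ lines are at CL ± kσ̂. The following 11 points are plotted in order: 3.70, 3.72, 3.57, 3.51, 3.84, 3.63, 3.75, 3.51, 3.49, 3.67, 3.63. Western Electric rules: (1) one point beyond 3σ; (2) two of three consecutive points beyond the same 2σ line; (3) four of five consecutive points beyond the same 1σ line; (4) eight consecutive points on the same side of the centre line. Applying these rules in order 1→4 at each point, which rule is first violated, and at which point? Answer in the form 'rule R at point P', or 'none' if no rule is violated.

none

Zone of each point (C = within 1σ̂, B = 1σ̂–2σ̂, A = 2σ̂–3σ̂, * = beyond 3σ̂; sign = side of CL): 1:+C, 2:+C, 3:-C, 4:-C, 5:+B, 6:+C, 7:+C, 8:-C, 9:-C, 10:+C, 11:+C
No rule fires across all 11 points.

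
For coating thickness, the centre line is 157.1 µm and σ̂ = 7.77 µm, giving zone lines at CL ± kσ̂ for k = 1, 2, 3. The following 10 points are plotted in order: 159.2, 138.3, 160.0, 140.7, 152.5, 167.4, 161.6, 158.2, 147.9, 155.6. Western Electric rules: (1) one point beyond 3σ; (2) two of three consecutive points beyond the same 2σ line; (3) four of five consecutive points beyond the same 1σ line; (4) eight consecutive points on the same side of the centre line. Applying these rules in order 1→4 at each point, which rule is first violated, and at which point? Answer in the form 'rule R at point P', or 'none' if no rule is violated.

Zone of each point (C = within 1σ̂, B = 1σ̂–2σ̂, A = 2σ̂–3σ̂, * = beyond 3σ̂; sign = side of CL): 1:+C, 2:-A, 3:+C, 4:-A, 5:-C, 6:+B, 7:+C, 8:+C, 9:-B, 10:-C
Rule 2 (two of three consecutive points beyond the same 2σ limit) is satisfied at point 4.

rule 2 at point 4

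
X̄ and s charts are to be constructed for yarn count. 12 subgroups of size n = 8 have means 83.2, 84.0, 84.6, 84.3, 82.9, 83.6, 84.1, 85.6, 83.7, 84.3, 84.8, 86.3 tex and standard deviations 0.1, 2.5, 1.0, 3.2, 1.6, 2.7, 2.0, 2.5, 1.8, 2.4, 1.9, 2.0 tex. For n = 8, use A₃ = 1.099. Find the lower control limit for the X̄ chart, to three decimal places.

X̄̄ = (83.2 + 84.0 + 84.6 + 84.3 + 82.9 + 83.6 + 84.1 + 85.6 + 83.7 + 84.3 + 84.8 + 86.3) / 12 = 84.2833
s̄ = (0.1 + 2.5 + 1.0 + 3.2 + 1.6 + 2.7 + 2.0 + 2.5 + 1.8 + 2.4 + 1.9 + 2.0) / 12 = 1.9750
LCL = X̄̄ − A₃·s̄ = 84.2833 − 1.099 × 1.9750 = 82.1128

82.113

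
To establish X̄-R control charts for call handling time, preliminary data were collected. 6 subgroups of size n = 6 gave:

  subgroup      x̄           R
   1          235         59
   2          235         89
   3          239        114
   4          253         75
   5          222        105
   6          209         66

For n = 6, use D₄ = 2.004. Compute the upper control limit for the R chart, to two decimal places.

169.67

R̄ = (59 + 89 + 114 + 75 + 105 + 66) / 6 = 508.0000 / 6 = 84.6667
UCL_R = D₄·R̄ = 2.004 × 84.6667 = 169.6720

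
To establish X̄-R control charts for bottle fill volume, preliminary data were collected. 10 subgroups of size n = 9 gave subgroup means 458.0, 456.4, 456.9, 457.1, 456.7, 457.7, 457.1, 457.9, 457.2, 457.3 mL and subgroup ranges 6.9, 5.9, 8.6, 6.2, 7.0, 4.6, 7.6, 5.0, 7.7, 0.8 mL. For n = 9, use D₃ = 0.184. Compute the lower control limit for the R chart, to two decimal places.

R̄ = (6.9 + 5.9 + 8.6 + 6.2 + 7.0 + 4.6 + 7.6 + 5.0 + 7.7 + 0.8) / 10 = 60.3000 / 10 = 6.0300
LCL_R = D₃·R̄ = 0.184 × 6.0300 = 1.1095

1.11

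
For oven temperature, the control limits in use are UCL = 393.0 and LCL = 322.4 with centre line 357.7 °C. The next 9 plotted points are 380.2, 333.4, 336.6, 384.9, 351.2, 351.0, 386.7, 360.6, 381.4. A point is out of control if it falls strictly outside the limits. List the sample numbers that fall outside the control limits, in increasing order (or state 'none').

none

All 9 points lie within [322.4, 393.0].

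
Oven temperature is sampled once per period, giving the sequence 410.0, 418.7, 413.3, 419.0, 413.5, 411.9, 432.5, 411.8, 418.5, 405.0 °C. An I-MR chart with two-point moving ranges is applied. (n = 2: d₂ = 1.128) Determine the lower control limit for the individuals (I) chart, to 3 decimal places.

X̄ = (410.0 + 418.7 + 413.3 + 419.0 + 413.5 + 411.9 + 432.5 + 411.8 + 418.5 + 405.0) / 10 = 415.4200
Moving ranges: 8.7, 5.4, 5.7, 5.5, 1.6, 20.6, 20.7, 6.7, 13.5; M̄R̄ = 88.4000 / 9 = 9.8222
LCL = X̄ − 3·M̄R̄/d₂ = 415.4200 − 3 × 9.8222 / 1.128 = 389.2971

389.297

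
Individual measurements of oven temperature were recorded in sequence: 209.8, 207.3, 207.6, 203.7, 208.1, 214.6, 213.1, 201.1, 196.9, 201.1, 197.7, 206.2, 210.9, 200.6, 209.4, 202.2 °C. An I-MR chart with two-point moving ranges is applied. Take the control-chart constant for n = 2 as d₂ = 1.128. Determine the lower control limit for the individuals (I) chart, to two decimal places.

X̄ = (209.8 + 207.3 + 207.6 + 203.7 + 208.1 + 214.6 + 213.1 + 201.1 + 196.9 + 201.1 + 197.7 + 206.2 + 210.9 + 200.6 + 209.4 + 202.2) / 16 = 205.6438
Moving ranges: 2.5, 0.3, 3.9, 4.4, 6.5, 1.5, 12.0, 4.2, 4.2, 3.4, 8.5, 4.7, 10.3, 8.8, 7.2; M̄R̄ = 82.4000 / 15 = 5.4933
LCL = X̄ − 3·M̄R̄/d₂ = 205.6438 − 3 × 5.4933 / 1.128 = 191.0338

191.03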